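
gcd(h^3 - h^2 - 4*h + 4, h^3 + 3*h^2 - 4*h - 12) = h^2 - 4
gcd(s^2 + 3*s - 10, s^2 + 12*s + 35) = s + 5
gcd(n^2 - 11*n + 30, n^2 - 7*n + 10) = n - 5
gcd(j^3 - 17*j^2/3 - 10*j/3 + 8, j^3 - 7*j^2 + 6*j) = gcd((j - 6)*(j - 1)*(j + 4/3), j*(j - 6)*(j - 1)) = j^2 - 7*j + 6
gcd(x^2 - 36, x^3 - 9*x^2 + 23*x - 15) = 1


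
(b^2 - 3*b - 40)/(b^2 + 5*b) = (b - 8)/b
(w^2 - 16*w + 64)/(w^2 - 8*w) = (w - 8)/w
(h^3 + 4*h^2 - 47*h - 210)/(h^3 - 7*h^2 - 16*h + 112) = (h^2 + 11*h + 30)/(h^2 - 16)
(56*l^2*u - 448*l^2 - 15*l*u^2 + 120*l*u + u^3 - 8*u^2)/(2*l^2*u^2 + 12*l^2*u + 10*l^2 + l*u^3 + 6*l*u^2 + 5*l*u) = (56*l^2*u - 448*l^2 - 15*l*u^2 + 120*l*u + u^3 - 8*u^2)/(l*(2*l*u^2 + 12*l*u + 10*l + u^3 + 6*u^2 + 5*u))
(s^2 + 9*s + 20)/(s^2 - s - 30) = (s + 4)/(s - 6)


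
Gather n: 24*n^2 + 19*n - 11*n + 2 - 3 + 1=24*n^2 + 8*n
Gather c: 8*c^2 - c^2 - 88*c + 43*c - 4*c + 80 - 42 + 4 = 7*c^2 - 49*c + 42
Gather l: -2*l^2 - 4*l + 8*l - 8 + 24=-2*l^2 + 4*l + 16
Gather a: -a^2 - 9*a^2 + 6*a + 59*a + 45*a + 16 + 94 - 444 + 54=-10*a^2 + 110*a - 280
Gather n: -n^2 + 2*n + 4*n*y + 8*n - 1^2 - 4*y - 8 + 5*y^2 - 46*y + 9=-n^2 + n*(4*y + 10) + 5*y^2 - 50*y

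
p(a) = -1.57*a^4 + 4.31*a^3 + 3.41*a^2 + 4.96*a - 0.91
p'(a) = -6.28*a^3 + 12.93*a^2 + 6.82*a + 4.96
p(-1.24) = -13.75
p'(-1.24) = 28.36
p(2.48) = 38.72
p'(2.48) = 5.61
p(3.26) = 23.50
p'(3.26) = -52.97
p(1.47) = 20.11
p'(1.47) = 22.98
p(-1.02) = -8.69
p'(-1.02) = 18.12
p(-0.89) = -6.65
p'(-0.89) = 13.56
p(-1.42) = -19.80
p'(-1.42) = 39.33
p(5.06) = -359.33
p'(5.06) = -443.08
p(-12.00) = -39572.59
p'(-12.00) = 12636.88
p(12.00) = -24558.19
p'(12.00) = -8903.12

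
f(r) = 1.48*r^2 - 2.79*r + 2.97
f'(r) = 2.96*r - 2.79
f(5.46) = 31.86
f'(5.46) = 13.37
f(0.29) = 2.29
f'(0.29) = -1.93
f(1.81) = 2.77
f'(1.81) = 2.57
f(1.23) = 1.78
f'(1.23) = 0.85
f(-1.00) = 7.24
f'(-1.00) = -5.75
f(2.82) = 6.87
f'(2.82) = 5.56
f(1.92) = 3.07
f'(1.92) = 2.89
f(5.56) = 33.21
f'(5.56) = 13.67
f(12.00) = 182.61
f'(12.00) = 32.73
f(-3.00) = 24.66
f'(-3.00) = -11.67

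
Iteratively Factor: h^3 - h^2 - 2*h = (h - 2)*(h^2 + h) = (h - 2)*(h + 1)*(h)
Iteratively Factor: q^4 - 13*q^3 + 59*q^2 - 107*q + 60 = (q - 5)*(q^3 - 8*q^2 + 19*q - 12) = (q - 5)*(q - 3)*(q^2 - 5*q + 4) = (q - 5)*(q - 3)*(q - 1)*(q - 4)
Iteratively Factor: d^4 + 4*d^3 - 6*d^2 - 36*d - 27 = (d + 3)*(d^3 + d^2 - 9*d - 9) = (d + 1)*(d + 3)*(d^2 - 9) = (d - 3)*(d + 1)*(d + 3)*(d + 3)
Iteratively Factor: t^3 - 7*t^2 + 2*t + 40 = (t + 2)*(t^2 - 9*t + 20) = (t - 4)*(t + 2)*(t - 5)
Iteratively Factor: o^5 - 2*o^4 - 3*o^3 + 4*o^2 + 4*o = (o)*(o^4 - 2*o^3 - 3*o^2 + 4*o + 4) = o*(o - 2)*(o^3 - 3*o - 2) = o*(o - 2)*(o + 1)*(o^2 - o - 2) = o*(o - 2)^2*(o + 1)*(o + 1)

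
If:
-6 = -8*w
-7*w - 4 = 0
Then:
No Solution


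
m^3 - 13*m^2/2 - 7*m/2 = m*(m - 7)*(m + 1/2)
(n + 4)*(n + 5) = n^2 + 9*n + 20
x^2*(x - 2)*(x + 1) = x^4 - x^3 - 2*x^2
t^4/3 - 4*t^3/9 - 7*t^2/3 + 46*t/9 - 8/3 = (t/3 + 1)*(t - 2)*(t - 4/3)*(t - 1)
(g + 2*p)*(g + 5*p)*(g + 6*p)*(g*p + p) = g^4*p + 13*g^3*p^2 + g^3*p + 52*g^2*p^3 + 13*g^2*p^2 + 60*g*p^4 + 52*g*p^3 + 60*p^4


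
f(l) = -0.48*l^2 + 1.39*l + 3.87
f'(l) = 1.39 - 0.96*l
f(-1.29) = 1.28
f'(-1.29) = 2.63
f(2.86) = 3.92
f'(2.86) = -1.36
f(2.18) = 4.62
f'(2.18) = -0.70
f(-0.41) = 3.22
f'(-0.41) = 1.78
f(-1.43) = 0.90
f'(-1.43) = 2.76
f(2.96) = 3.78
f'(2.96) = -1.45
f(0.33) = 4.28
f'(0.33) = 1.07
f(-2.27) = -1.76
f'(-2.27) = 3.57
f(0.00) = 3.87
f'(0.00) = 1.39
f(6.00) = -5.07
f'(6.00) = -4.37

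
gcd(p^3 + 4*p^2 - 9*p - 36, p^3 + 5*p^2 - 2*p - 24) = p^2 + 7*p + 12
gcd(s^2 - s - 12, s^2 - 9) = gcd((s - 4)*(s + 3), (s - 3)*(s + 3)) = s + 3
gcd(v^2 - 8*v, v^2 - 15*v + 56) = v - 8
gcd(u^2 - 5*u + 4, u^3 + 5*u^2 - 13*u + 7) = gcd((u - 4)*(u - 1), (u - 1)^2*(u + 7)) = u - 1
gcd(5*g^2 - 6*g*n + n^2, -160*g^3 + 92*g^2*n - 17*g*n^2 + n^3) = 5*g - n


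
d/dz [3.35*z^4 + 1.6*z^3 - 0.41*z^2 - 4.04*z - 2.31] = 13.4*z^3 + 4.8*z^2 - 0.82*z - 4.04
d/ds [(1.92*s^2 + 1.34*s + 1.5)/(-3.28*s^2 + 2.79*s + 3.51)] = (9.752*s^2 + 23.3184*s + 0.5184)/(10.7584*s^4 - 18.3024*s^3 - 15.2415*s^2 + 19.5858*s + 12.3201)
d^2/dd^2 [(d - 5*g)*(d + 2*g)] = 2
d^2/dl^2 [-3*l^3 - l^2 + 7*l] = -18*l - 2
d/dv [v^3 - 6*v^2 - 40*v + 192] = 3*v^2 - 12*v - 40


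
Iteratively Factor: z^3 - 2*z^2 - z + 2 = (z - 2)*(z^2 - 1) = (z - 2)*(z + 1)*(z - 1)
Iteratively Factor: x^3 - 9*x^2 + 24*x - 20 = (x - 2)*(x^2 - 7*x + 10) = (x - 5)*(x - 2)*(x - 2)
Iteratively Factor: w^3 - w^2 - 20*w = (w + 4)*(w^2 - 5*w) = w*(w + 4)*(w - 5)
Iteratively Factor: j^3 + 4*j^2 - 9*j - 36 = (j + 4)*(j^2 - 9) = (j + 3)*(j + 4)*(j - 3)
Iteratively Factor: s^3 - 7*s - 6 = (s + 2)*(s^2 - 2*s - 3) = (s + 1)*(s + 2)*(s - 3)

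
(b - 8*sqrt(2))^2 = b^2 - 16*sqrt(2)*b + 128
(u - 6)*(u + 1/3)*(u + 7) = u^3 + 4*u^2/3 - 125*u/3 - 14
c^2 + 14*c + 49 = (c + 7)^2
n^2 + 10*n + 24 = (n + 4)*(n + 6)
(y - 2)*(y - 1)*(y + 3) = y^3 - 7*y + 6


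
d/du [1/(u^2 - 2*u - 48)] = 2*(1 - u)/(-u^2 + 2*u + 48)^2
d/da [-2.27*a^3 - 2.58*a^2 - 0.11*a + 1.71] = -6.81*a^2 - 5.16*a - 0.11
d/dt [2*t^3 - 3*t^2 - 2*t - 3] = 6*t^2 - 6*t - 2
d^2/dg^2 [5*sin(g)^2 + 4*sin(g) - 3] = -4*sin(g) + 10*cos(2*g)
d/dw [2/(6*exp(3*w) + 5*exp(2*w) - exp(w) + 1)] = (-36*exp(2*w) - 20*exp(w) + 2)*exp(w)/(6*exp(3*w) + 5*exp(2*w) - exp(w) + 1)^2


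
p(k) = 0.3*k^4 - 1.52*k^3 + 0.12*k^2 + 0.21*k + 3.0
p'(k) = 1.2*k^3 - 4.56*k^2 + 0.24*k + 0.21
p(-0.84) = 3.96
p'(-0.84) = -3.92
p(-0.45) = 3.08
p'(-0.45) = -0.93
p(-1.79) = 14.81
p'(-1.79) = -21.71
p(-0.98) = 4.62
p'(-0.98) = -5.53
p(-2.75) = 52.10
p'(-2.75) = -59.89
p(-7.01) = 1255.45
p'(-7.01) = -638.92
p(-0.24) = 2.98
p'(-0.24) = -0.13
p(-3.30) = 93.82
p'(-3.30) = -93.36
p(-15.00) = 20344.35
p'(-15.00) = -5079.39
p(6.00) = 69.06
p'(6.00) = 96.69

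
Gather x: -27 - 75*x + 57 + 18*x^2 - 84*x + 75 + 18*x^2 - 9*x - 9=36*x^2 - 168*x + 96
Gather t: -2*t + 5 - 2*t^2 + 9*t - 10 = -2*t^2 + 7*t - 5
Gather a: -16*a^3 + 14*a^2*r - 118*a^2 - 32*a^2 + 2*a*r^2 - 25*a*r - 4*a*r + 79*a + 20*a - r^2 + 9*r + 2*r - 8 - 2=-16*a^3 + a^2*(14*r - 150) + a*(2*r^2 - 29*r + 99) - r^2 + 11*r - 10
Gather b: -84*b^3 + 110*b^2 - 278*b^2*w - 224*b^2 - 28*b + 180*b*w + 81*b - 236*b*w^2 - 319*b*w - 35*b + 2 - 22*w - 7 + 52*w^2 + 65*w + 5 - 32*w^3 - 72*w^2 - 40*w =-84*b^3 + b^2*(-278*w - 114) + b*(-236*w^2 - 139*w + 18) - 32*w^3 - 20*w^2 + 3*w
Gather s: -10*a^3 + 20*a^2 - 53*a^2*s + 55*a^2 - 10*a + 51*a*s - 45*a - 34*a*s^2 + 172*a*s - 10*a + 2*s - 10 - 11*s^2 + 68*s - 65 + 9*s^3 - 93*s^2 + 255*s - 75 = -10*a^3 + 75*a^2 - 65*a + 9*s^3 + s^2*(-34*a - 104) + s*(-53*a^2 + 223*a + 325) - 150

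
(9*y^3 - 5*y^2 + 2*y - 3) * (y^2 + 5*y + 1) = 9*y^5 + 40*y^4 - 14*y^3 + 2*y^2 - 13*y - 3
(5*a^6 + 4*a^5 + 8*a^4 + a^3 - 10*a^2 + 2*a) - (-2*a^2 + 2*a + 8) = 5*a^6 + 4*a^5 + 8*a^4 + a^3 - 8*a^2 - 8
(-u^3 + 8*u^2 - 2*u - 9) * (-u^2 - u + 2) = u^5 - 7*u^4 - 8*u^3 + 27*u^2 + 5*u - 18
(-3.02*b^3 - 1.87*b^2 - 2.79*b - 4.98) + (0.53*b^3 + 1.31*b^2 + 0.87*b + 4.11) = -2.49*b^3 - 0.56*b^2 - 1.92*b - 0.87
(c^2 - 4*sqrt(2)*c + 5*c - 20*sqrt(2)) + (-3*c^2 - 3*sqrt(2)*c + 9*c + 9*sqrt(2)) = -2*c^2 - 7*sqrt(2)*c + 14*c - 11*sqrt(2)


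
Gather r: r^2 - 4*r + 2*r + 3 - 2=r^2 - 2*r + 1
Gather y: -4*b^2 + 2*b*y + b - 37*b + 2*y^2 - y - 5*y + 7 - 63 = -4*b^2 - 36*b + 2*y^2 + y*(2*b - 6) - 56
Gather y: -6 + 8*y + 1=8*y - 5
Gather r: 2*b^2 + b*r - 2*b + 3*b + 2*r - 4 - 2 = 2*b^2 + b + r*(b + 2) - 6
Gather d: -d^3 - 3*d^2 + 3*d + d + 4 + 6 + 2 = -d^3 - 3*d^2 + 4*d + 12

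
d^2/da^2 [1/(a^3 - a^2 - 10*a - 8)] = 2*((1 - 3*a)*(-a^3 + a^2 + 10*a + 8) - (-3*a^2 + 2*a + 10)^2)/(-a^3 + a^2 + 10*a + 8)^3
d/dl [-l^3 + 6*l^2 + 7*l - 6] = -3*l^2 + 12*l + 7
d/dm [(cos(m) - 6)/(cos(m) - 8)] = 2*sin(m)/(cos(m) - 8)^2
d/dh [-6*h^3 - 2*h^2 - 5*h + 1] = -18*h^2 - 4*h - 5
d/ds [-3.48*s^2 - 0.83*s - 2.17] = -6.96*s - 0.83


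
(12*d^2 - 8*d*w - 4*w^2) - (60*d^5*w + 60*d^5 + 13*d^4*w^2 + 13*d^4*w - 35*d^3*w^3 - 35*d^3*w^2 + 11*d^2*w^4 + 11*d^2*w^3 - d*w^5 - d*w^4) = -60*d^5*w - 60*d^5 - 13*d^4*w^2 - 13*d^4*w + 35*d^3*w^3 + 35*d^3*w^2 - 11*d^2*w^4 - 11*d^2*w^3 + 12*d^2 + d*w^5 + d*w^4 - 8*d*w - 4*w^2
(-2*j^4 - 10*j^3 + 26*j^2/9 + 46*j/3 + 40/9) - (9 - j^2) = -2*j^4 - 10*j^3 + 35*j^2/9 + 46*j/3 - 41/9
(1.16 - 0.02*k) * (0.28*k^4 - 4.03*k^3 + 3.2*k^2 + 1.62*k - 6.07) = -0.0056*k^5 + 0.4054*k^4 - 4.7388*k^3 + 3.6796*k^2 + 2.0006*k - 7.0412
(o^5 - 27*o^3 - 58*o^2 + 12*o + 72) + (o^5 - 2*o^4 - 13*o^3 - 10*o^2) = 2*o^5 - 2*o^4 - 40*o^3 - 68*o^2 + 12*o + 72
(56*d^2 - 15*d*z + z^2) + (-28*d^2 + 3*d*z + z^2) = 28*d^2 - 12*d*z + 2*z^2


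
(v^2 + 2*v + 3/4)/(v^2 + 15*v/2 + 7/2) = (v + 3/2)/(v + 7)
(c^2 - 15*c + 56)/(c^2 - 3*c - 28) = (c - 8)/(c + 4)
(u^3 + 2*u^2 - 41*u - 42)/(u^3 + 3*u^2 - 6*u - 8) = (u^2 + u - 42)/(u^2 + 2*u - 8)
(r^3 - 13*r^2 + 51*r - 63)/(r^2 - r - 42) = (r^2 - 6*r + 9)/(r + 6)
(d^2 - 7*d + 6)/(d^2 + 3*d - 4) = (d - 6)/(d + 4)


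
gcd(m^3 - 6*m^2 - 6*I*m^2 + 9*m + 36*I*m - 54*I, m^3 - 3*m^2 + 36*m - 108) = m^2 + m*(-3 - 6*I) + 18*I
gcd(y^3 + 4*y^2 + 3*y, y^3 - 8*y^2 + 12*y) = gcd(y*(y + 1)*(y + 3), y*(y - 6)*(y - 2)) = y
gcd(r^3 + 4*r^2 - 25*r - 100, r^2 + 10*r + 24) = r + 4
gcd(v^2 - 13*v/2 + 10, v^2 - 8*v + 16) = v - 4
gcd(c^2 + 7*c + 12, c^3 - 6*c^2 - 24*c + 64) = c + 4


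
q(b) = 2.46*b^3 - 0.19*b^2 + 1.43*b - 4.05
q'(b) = 7.38*b^2 - 0.38*b + 1.43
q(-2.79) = -62.94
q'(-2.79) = 59.94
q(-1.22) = -10.54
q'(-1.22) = 12.88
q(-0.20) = -4.36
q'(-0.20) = 1.80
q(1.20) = 1.64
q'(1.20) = 11.60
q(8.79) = 1664.55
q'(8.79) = 568.30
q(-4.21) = -197.00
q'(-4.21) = 133.83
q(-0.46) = -4.99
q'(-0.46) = 3.17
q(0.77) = -1.94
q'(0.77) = 5.51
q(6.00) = 529.05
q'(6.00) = 264.83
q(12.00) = 4236.63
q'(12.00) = 1059.59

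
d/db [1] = 0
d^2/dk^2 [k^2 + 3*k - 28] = 2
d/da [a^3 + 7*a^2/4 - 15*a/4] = 3*a^2 + 7*a/2 - 15/4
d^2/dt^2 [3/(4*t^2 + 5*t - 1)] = 6*(-16*t^2 - 20*t + (8*t + 5)^2 + 4)/(4*t^2 + 5*t - 1)^3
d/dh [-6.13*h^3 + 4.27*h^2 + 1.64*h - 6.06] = -18.39*h^2 + 8.54*h + 1.64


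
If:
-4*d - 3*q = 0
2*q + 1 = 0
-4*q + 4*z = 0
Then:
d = 3/8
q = -1/2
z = -1/2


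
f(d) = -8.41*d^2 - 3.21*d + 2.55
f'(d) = -16.82*d - 3.21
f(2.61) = -63.12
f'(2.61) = -47.11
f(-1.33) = -8.06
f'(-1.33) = 19.16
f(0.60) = -2.40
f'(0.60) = -13.30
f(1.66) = -25.95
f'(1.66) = -31.13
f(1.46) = -20.06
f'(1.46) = -27.77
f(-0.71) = 0.59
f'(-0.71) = 8.73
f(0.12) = 2.04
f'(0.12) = -5.23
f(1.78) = -29.81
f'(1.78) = -33.15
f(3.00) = -82.77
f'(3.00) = -53.67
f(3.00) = -82.77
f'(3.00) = -53.67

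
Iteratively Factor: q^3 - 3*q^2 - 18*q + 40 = (q - 5)*(q^2 + 2*q - 8) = (q - 5)*(q - 2)*(q + 4)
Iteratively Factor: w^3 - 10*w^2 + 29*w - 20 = (w - 1)*(w^2 - 9*w + 20) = (w - 4)*(w - 1)*(w - 5)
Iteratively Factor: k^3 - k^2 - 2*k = (k + 1)*(k^2 - 2*k) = k*(k + 1)*(k - 2)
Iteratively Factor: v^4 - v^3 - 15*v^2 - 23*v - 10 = (v - 5)*(v^3 + 4*v^2 + 5*v + 2) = (v - 5)*(v + 1)*(v^2 + 3*v + 2) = (v - 5)*(v + 1)*(v + 2)*(v + 1)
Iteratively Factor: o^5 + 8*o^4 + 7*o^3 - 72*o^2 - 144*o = (o + 4)*(o^4 + 4*o^3 - 9*o^2 - 36*o) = (o + 3)*(o + 4)*(o^3 + o^2 - 12*o) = (o + 3)*(o + 4)^2*(o^2 - 3*o) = (o - 3)*(o + 3)*(o + 4)^2*(o)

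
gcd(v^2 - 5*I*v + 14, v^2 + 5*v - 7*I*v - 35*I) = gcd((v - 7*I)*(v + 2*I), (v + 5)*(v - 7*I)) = v - 7*I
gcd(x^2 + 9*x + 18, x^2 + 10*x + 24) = x + 6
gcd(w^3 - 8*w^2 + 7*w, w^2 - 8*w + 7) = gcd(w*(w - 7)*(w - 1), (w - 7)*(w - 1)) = w^2 - 8*w + 7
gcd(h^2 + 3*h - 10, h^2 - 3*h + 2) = h - 2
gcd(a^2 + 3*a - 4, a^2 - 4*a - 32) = a + 4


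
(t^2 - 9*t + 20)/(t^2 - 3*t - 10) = (t - 4)/(t + 2)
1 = 1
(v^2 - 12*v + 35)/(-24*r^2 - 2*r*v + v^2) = (-v^2 + 12*v - 35)/(24*r^2 + 2*r*v - v^2)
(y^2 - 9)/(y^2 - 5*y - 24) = (y - 3)/(y - 8)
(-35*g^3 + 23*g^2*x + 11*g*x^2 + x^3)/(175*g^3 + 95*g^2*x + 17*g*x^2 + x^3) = (-g + x)/(5*g + x)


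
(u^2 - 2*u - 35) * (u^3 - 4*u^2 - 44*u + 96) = u^5 - 6*u^4 - 71*u^3 + 324*u^2 + 1348*u - 3360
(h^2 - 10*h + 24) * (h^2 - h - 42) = h^4 - 11*h^3 - 8*h^2 + 396*h - 1008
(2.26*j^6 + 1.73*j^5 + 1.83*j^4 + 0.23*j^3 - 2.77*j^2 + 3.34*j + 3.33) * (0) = 0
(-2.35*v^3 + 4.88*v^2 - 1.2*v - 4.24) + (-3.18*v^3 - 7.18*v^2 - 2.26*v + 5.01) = -5.53*v^3 - 2.3*v^2 - 3.46*v + 0.77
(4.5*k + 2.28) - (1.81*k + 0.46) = 2.69*k + 1.82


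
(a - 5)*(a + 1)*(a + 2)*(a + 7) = a^4 + 5*a^3 - 27*a^2 - 101*a - 70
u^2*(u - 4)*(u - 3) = u^4 - 7*u^3 + 12*u^2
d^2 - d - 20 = (d - 5)*(d + 4)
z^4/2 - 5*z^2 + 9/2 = (z/2 + 1/2)*(z - 3)*(z - 1)*(z + 3)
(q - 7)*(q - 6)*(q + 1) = q^3 - 12*q^2 + 29*q + 42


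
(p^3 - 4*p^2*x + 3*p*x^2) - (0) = p^3 - 4*p^2*x + 3*p*x^2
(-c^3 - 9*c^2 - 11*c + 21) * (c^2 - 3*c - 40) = -c^5 - 6*c^4 + 56*c^3 + 414*c^2 + 377*c - 840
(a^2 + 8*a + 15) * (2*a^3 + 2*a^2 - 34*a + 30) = 2*a^5 + 18*a^4 + 12*a^3 - 212*a^2 - 270*a + 450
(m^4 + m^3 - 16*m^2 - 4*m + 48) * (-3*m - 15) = -3*m^5 - 18*m^4 + 33*m^3 + 252*m^2 - 84*m - 720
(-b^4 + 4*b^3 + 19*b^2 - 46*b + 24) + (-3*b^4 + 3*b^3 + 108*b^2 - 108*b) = -4*b^4 + 7*b^3 + 127*b^2 - 154*b + 24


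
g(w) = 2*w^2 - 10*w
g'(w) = 4*w - 10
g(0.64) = -5.58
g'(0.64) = -7.44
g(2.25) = -12.38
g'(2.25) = -1.00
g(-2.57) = 38.91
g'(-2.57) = -20.28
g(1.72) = -11.28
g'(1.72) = -3.12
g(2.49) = -12.50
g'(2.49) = -0.04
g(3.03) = -11.94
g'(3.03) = 2.12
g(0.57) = -5.05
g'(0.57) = -7.72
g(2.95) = -12.10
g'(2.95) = 1.80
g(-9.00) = 252.00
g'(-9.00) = -46.00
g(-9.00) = 252.00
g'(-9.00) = -46.00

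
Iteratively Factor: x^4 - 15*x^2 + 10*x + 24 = (x + 1)*(x^3 - x^2 - 14*x + 24) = (x + 1)*(x + 4)*(x^2 - 5*x + 6) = (x - 2)*(x + 1)*(x + 4)*(x - 3)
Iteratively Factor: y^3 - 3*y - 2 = (y + 1)*(y^2 - y - 2) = (y - 2)*(y + 1)*(y + 1)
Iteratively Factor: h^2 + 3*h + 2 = (h + 1)*(h + 2)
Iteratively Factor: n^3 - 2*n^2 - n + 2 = (n - 1)*(n^2 - n - 2) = (n - 1)*(n + 1)*(n - 2)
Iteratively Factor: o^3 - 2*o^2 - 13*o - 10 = (o - 5)*(o^2 + 3*o + 2) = (o - 5)*(o + 1)*(o + 2)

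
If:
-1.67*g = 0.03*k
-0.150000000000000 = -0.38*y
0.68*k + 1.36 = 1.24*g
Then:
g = 0.03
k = -1.94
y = 0.39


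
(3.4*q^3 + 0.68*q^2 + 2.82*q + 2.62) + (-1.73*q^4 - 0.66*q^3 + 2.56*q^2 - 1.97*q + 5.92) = -1.73*q^4 + 2.74*q^3 + 3.24*q^2 + 0.85*q + 8.54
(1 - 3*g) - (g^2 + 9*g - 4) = -g^2 - 12*g + 5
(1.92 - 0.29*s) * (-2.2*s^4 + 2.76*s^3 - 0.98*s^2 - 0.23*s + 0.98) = 0.638*s^5 - 5.0244*s^4 + 5.5834*s^3 - 1.8149*s^2 - 0.7258*s + 1.8816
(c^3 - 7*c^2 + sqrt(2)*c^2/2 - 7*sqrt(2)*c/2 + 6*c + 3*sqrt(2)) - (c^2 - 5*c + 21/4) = c^3 - 8*c^2 + sqrt(2)*c^2/2 - 7*sqrt(2)*c/2 + 11*c - 21/4 + 3*sqrt(2)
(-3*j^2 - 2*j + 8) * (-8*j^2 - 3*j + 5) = 24*j^4 + 25*j^3 - 73*j^2 - 34*j + 40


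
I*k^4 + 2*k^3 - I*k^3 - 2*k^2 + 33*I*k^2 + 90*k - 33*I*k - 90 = (k - 5*I)*(k - 3*I)*(k + 6*I)*(I*k - I)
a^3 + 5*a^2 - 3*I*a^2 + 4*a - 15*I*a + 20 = (a + 5)*(a - 4*I)*(a + I)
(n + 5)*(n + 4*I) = n^2 + 5*n + 4*I*n + 20*I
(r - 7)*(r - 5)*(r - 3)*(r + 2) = r^4 - 13*r^3 + 41*r^2 + 37*r - 210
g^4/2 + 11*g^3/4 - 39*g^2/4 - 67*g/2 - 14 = (g/2 + 1)*(g - 4)*(g + 1/2)*(g + 7)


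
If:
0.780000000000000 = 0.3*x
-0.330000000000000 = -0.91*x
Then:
No Solution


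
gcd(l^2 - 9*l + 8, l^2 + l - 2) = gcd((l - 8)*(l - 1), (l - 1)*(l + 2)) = l - 1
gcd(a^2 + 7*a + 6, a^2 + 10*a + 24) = a + 6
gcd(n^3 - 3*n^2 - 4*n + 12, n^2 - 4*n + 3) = n - 3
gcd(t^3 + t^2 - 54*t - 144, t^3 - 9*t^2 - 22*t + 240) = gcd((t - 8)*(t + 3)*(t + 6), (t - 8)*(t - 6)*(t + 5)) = t - 8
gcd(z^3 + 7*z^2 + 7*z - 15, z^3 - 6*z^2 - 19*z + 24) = z^2 + 2*z - 3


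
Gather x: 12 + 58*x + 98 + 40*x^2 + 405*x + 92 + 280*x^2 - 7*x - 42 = 320*x^2 + 456*x + 160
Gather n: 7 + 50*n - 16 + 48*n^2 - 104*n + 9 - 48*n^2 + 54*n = 0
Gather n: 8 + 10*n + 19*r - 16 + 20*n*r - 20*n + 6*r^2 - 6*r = n*(20*r - 10) + 6*r^2 + 13*r - 8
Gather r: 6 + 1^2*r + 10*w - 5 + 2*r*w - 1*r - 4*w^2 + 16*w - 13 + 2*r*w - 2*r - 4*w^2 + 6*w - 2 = r*(4*w - 2) - 8*w^2 + 32*w - 14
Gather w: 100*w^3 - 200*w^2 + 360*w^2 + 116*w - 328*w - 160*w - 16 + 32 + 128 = 100*w^3 + 160*w^2 - 372*w + 144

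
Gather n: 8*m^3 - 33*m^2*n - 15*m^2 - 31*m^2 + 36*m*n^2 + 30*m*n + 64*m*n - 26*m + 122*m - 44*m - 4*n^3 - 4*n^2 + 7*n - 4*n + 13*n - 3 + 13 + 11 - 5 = 8*m^3 - 46*m^2 + 52*m - 4*n^3 + n^2*(36*m - 4) + n*(-33*m^2 + 94*m + 16) + 16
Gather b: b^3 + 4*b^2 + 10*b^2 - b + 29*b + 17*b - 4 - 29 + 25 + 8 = b^3 + 14*b^2 + 45*b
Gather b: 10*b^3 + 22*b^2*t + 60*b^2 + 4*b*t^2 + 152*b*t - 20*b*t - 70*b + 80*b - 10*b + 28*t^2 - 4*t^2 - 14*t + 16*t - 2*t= 10*b^3 + b^2*(22*t + 60) + b*(4*t^2 + 132*t) + 24*t^2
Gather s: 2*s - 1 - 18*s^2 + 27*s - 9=-18*s^2 + 29*s - 10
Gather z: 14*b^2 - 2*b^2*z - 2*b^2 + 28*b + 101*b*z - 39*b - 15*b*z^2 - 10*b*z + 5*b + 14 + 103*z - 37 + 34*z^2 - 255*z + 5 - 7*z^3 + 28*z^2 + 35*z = 12*b^2 - 6*b - 7*z^3 + z^2*(62 - 15*b) + z*(-2*b^2 + 91*b - 117) - 18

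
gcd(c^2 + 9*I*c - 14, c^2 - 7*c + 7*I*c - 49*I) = c + 7*I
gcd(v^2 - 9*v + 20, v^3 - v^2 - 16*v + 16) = v - 4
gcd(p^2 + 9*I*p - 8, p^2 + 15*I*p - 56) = p + 8*I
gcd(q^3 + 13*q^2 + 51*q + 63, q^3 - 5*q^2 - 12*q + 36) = q + 3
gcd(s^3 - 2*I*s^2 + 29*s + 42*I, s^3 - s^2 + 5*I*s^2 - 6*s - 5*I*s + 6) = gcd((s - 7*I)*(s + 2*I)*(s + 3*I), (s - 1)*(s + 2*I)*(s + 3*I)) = s^2 + 5*I*s - 6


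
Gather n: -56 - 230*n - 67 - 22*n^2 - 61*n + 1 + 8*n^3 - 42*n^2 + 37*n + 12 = 8*n^3 - 64*n^2 - 254*n - 110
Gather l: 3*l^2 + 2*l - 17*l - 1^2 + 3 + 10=3*l^2 - 15*l + 12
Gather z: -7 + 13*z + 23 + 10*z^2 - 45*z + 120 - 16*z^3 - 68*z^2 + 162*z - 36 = -16*z^3 - 58*z^2 + 130*z + 100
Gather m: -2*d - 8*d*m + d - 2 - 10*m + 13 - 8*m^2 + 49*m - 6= -d - 8*m^2 + m*(39 - 8*d) + 5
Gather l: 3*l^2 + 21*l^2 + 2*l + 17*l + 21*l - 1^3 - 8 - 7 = 24*l^2 + 40*l - 16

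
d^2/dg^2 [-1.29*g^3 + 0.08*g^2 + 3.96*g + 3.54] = 0.16 - 7.74*g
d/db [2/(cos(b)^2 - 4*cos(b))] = 4*(cos(b) - 2)*sin(b)/((cos(b) - 4)^2*cos(b)^2)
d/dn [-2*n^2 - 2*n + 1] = -4*n - 2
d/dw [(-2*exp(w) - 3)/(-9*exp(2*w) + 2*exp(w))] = 6*(-3*exp(2*w) - 9*exp(w) + 1)*exp(-w)/(81*exp(2*w) - 36*exp(w) + 4)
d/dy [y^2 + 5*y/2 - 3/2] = 2*y + 5/2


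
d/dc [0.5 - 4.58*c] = -4.58000000000000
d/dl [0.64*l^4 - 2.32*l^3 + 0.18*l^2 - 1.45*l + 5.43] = 2.56*l^3 - 6.96*l^2 + 0.36*l - 1.45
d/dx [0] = 0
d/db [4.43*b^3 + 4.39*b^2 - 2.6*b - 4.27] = 13.29*b^2 + 8.78*b - 2.6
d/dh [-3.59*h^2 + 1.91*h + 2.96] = 1.91 - 7.18*h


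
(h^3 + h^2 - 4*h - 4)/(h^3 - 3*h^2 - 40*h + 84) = (h^2 + 3*h + 2)/(h^2 - h - 42)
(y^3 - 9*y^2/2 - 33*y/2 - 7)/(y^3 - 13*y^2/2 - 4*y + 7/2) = (2*y^2 + 5*y + 2)/(2*y^2 + y - 1)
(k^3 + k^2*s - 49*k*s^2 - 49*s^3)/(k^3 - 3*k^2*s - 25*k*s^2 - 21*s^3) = (k + 7*s)/(k + 3*s)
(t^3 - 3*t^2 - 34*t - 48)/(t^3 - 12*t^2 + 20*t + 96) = (t + 3)/(t - 6)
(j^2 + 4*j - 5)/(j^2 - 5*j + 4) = (j + 5)/(j - 4)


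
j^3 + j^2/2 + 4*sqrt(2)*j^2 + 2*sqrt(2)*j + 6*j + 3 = (j + 1/2)*(j + sqrt(2))*(j + 3*sqrt(2))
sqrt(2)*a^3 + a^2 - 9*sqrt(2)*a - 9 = (a - 3)*(a + 3)*(sqrt(2)*a + 1)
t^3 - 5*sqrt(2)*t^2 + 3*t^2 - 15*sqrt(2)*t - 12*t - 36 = (t + 3)*(t - 6*sqrt(2))*(t + sqrt(2))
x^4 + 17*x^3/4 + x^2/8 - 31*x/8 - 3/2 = (x - 1)*(x + 1/2)*(x + 3/4)*(x + 4)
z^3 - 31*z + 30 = (z - 5)*(z - 1)*(z + 6)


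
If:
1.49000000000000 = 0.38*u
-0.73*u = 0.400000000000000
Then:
No Solution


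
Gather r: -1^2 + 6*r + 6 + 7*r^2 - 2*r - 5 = 7*r^2 + 4*r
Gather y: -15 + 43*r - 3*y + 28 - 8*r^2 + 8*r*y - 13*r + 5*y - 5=-8*r^2 + 30*r + y*(8*r + 2) + 8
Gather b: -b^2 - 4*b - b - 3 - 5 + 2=-b^2 - 5*b - 6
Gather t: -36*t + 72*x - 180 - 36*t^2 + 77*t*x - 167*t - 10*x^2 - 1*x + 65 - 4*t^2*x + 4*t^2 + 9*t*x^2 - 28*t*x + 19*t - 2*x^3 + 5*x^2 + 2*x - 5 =t^2*(-4*x - 32) + t*(9*x^2 + 49*x - 184) - 2*x^3 - 5*x^2 + 73*x - 120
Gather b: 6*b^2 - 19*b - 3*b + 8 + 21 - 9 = 6*b^2 - 22*b + 20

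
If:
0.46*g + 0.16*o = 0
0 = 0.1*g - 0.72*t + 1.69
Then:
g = 7.2*t - 16.9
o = 48.5875 - 20.7*t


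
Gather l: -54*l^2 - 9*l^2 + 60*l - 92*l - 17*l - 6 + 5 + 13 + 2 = -63*l^2 - 49*l + 14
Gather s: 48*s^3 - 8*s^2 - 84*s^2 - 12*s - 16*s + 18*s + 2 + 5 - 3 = 48*s^3 - 92*s^2 - 10*s + 4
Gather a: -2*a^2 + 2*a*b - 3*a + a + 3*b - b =-2*a^2 + a*(2*b - 2) + 2*b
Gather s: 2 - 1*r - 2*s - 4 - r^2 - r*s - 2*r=-r^2 - 3*r + s*(-r - 2) - 2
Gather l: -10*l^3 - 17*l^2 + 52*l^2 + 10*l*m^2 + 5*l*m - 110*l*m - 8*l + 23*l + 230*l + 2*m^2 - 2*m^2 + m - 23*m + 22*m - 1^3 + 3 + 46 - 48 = -10*l^3 + 35*l^2 + l*(10*m^2 - 105*m + 245)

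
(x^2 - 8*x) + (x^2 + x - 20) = 2*x^2 - 7*x - 20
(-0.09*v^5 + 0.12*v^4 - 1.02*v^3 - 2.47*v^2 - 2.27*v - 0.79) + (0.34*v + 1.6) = -0.09*v^5 + 0.12*v^4 - 1.02*v^3 - 2.47*v^2 - 1.93*v + 0.81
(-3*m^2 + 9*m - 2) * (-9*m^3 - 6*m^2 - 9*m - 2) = 27*m^5 - 63*m^4 - 9*m^3 - 63*m^2 + 4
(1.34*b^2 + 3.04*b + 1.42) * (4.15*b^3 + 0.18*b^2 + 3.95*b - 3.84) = 5.561*b^5 + 12.8572*b^4 + 11.7332*b^3 + 7.118*b^2 - 6.0646*b - 5.4528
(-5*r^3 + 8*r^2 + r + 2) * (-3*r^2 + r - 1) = 15*r^5 - 29*r^4 + 10*r^3 - 13*r^2 + r - 2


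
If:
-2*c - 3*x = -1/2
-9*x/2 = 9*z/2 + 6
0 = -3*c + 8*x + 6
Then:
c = 22/25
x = -21/50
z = -137/150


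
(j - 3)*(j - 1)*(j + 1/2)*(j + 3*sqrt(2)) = j^4 - 7*j^3/2 + 3*sqrt(2)*j^3 - 21*sqrt(2)*j^2/2 + j^2 + 3*j/2 + 3*sqrt(2)*j + 9*sqrt(2)/2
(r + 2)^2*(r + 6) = r^3 + 10*r^2 + 28*r + 24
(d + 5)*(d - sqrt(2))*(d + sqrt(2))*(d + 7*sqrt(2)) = d^4 + 5*d^3 + 7*sqrt(2)*d^3 - 2*d^2 + 35*sqrt(2)*d^2 - 14*sqrt(2)*d - 10*d - 70*sqrt(2)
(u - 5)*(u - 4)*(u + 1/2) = u^3 - 17*u^2/2 + 31*u/2 + 10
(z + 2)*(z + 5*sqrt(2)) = z^2 + 2*z + 5*sqrt(2)*z + 10*sqrt(2)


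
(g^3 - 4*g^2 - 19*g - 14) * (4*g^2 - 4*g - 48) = 4*g^5 - 20*g^4 - 108*g^3 + 212*g^2 + 968*g + 672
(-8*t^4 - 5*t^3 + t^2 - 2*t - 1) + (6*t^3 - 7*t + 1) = -8*t^4 + t^3 + t^2 - 9*t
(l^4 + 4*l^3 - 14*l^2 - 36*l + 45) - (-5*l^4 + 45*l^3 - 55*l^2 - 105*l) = 6*l^4 - 41*l^3 + 41*l^2 + 69*l + 45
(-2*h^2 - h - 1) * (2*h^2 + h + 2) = -4*h^4 - 4*h^3 - 7*h^2 - 3*h - 2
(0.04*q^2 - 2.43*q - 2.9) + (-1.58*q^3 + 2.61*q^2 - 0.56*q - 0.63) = -1.58*q^3 + 2.65*q^2 - 2.99*q - 3.53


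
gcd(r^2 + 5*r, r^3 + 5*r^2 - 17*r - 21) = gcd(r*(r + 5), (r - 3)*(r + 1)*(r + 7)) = 1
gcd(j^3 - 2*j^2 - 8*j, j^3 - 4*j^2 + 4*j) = j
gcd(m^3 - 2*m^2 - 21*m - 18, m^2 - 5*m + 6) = 1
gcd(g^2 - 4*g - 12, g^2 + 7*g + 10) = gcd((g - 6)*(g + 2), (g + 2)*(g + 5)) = g + 2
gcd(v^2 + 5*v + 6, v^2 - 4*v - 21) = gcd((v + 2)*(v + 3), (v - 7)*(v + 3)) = v + 3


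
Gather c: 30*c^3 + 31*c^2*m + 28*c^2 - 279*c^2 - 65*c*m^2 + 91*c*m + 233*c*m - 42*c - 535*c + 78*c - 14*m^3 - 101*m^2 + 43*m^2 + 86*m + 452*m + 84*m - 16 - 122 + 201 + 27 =30*c^3 + c^2*(31*m - 251) + c*(-65*m^2 + 324*m - 499) - 14*m^3 - 58*m^2 + 622*m + 90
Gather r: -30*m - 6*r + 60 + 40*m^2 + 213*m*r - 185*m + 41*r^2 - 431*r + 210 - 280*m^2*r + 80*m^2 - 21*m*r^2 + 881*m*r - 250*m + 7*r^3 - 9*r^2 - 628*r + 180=120*m^2 - 465*m + 7*r^3 + r^2*(32 - 21*m) + r*(-280*m^2 + 1094*m - 1065) + 450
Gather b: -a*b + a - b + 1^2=a + b*(-a - 1) + 1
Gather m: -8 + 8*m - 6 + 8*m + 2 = 16*m - 12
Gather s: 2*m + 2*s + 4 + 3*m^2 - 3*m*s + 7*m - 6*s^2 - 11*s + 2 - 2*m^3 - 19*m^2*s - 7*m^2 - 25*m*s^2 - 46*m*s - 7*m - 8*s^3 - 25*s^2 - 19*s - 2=-2*m^3 - 4*m^2 + 2*m - 8*s^3 + s^2*(-25*m - 31) + s*(-19*m^2 - 49*m - 28) + 4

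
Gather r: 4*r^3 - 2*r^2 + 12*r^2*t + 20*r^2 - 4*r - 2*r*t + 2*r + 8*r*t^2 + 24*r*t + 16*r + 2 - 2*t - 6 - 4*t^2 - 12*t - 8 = 4*r^3 + r^2*(12*t + 18) + r*(8*t^2 + 22*t + 14) - 4*t^2 - 14*t - 12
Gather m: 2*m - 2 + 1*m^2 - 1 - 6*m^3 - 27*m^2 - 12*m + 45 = -6*m^3 - 26*m^2 - 10*m + 42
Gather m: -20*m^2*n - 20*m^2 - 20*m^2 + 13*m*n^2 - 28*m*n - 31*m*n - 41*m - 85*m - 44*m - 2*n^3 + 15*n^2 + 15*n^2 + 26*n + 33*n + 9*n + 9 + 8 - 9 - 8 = m^2*(-20*n - 40) + m*(13*n^2 - 59*n - 170) - 2*n^3 + 30*n^2 + 68*n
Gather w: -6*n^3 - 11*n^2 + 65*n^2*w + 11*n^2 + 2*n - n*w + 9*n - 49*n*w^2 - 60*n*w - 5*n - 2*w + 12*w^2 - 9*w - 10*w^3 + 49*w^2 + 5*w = -6*n^3 + 6*n - 10*w^3 + w^2*(61 - 49*n) + w*(65*n^2 - 61*n - 6)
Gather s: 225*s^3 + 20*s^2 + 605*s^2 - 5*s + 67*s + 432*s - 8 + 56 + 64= 225*s^3 + 625*s^2 + 494*s + 112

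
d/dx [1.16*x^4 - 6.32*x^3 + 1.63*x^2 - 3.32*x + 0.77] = 4.64*x^3 - 18.96*x^2 + 3.26*x - 3.32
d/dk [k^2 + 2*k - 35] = 2*k + 2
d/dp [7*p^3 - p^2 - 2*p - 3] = 21*p^2 - 2*p - 2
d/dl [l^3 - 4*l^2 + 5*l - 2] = 3*l^2 - 8*l + 5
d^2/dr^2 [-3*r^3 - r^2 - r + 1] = -18*r - 2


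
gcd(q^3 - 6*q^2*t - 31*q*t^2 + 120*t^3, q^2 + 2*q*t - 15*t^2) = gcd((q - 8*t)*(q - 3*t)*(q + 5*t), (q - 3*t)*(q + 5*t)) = q^2 + 2*q*t - 15*t^2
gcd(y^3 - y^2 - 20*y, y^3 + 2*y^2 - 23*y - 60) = y^2 - y - 20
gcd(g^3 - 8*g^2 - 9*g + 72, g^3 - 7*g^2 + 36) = g - 3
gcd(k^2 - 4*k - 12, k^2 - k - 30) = k - 6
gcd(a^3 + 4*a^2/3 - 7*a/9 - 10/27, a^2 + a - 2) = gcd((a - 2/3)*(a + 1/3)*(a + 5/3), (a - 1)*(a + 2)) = 1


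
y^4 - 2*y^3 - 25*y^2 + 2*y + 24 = (y - 6)*(y - 1)*(y + 1)*(y + 4)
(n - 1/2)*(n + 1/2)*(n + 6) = n^3 + 6*n^2 - n/4 - 3/2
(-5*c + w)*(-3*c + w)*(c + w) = 15*c^3 + 7*c^2*w - 7*c*w^2 + w^3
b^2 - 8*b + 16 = (b - 4)^2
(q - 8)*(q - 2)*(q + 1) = q^3 - 9*q^2 + 6*q + 16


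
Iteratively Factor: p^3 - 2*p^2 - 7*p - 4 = (p - 4)*(p^2 + 2*p + 1) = (p - 4)*(p + 1)*(p + 1)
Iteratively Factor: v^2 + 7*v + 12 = (v + 3)*(v + 4)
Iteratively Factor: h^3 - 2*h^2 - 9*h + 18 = (h - 3)*(h^2 + h - 6) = (h - 3)*(h - 2)*(h + 3)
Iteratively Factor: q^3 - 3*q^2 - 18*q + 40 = (q + 4)*(q^2 - 7*q + 10) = (q - 5)*(q + 4)*(q - 2)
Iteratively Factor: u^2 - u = (u)*(u - 1)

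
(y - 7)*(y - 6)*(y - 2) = y^3 - 15*y^2 + 68*y - 84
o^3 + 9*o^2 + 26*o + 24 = (o + 2)*(o + 3)*(o + 4)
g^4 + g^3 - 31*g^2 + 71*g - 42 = (g - 3)*(g - 2)*(g - 1)*(g + 7)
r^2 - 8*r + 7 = (r - 7)*(r - 1)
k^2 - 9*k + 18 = (k - 6)*(k - 3)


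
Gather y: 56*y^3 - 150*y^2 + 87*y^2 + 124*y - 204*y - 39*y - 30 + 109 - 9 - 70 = 56*y^3 - 63*y^2 - 119*y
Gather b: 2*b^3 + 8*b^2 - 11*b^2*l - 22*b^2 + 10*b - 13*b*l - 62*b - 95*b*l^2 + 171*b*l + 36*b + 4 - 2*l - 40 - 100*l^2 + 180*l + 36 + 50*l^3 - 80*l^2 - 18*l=2*b^3 + b^2*(-11*l - 14) + b*(-95*l^2 + 158*l - 16) + 50*l^3 - 180*l^2 + 160*l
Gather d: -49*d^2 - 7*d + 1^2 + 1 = -49*d^2 - 7*d + 2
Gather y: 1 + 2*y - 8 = 2*y - 7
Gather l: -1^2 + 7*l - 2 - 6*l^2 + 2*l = -6*l^2 + 9*l - 3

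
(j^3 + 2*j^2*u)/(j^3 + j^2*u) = (j + 2*u)/(j + u)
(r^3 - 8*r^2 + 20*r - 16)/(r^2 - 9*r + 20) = (r^2 - 4*r + 4)/(r - 5)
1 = 1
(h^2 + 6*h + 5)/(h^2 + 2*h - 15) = (h + 1)/(h - 3)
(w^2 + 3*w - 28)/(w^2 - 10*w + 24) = (w + 7)/(w - 6)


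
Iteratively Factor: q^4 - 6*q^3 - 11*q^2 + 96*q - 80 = (q + 4)*(q^3 - 10*q^2 + 29*q - 20) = (q - 5)*(q + 4)*(q^2 - 5*q + 4) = (q - 5)*(q - 4)*(q + 4)*(q - 1)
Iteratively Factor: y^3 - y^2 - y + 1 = (y - 1)*(y^2 - 1) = (y - 1)^2*(y + 1)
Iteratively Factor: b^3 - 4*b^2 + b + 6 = (b + 1)*(b^2 - 5*b + 6) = (b - 3)*(b + 1)*(b - 2)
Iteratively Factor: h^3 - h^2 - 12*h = (h + 3)*(h^2 - 4*h) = (h - 4)*(h + 3)*(h)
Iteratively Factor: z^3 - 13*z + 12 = (z - 1)*(z^2 + z - 12) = (z - 1)*(z + 4)*(z - 3)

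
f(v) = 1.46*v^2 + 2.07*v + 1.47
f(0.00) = 1.47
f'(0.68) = 4.06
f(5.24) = 52.40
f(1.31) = 6.69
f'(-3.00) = -6.69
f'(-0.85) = -0.41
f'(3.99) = 13.72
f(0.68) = 3.55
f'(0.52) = 3.59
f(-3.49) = 12.03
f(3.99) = 32.97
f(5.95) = 65.47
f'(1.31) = 5.90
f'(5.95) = 19.44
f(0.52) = 2.94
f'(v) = 2.92*v + 2.07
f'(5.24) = 17.37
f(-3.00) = 8.40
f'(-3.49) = -8.12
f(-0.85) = 0.77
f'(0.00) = 2.07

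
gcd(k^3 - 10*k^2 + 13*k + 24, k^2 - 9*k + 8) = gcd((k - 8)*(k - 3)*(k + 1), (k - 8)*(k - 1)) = k - 8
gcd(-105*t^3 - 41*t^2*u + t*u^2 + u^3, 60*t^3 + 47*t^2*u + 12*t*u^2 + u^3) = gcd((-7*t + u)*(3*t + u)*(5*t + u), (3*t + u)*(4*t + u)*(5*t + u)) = 15*t^2 + 8*t*u + u^2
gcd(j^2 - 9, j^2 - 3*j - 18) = j + 3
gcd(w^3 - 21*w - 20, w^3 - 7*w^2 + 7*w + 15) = w^2 - 4*w - 5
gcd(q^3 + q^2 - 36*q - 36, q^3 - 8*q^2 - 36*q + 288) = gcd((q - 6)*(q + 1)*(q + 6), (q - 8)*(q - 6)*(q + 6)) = q^2 - 36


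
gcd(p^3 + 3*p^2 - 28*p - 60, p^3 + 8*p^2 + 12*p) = p^2 + 8*p + 12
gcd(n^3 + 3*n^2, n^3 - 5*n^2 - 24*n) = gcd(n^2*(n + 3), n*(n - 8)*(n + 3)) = n^2 + 3*n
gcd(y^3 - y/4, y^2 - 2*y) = y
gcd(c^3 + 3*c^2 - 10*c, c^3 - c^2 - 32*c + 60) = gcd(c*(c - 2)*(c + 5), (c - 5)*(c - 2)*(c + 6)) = c - 2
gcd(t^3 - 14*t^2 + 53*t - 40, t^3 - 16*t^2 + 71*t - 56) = t^2 - 9*t + 8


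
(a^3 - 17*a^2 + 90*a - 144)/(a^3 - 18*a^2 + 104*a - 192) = (a - 3)/(a - 4)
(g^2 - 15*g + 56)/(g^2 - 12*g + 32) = (g - 7)/(g - 4)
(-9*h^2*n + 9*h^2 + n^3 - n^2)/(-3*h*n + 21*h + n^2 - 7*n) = (3*h*n - 3*h + n^2 - n)/(n - 7)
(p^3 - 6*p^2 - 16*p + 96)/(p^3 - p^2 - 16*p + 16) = (p - 6)/(p - 1)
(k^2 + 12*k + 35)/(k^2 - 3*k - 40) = (k + 7)/(k - 8)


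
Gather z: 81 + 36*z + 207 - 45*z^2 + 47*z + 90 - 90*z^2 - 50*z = -135*z^2 + 33*z + 378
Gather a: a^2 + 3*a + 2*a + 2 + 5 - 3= a^2 + 5*a + 4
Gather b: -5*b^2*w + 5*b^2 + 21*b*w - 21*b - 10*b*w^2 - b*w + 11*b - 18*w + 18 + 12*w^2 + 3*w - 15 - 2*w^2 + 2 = b^2*(5 - 5*w) + b*(-10*w^2 + 20*w - 10) + 10*w^2 - 15*w + 5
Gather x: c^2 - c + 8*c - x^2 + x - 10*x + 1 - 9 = c^2 + 7*c - x^2 - 9*x - 8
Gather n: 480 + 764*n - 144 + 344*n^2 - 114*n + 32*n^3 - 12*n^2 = 32*n^3 + 332*n^2 + 650*n + 336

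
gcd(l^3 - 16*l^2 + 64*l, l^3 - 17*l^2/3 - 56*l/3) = l^2 - 8*l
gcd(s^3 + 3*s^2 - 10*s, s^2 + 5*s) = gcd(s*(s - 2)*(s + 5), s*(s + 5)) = s^2 + 5*s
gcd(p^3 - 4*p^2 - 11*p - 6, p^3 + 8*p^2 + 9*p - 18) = 1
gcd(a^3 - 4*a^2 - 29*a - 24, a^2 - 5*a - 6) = a + 1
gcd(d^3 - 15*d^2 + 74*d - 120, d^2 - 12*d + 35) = d - 5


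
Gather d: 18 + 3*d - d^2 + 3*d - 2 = -d^2 + 6*d + 16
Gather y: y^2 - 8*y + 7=y^2 - 8*y + 7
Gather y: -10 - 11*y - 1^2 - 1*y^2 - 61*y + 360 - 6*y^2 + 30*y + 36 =-7*y^2 - 42*y + 385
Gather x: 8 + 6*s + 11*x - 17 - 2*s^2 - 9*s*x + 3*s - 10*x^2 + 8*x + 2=-2*s^2 + 9*s - 10*x^2 + x*(19 - 9*s) - 7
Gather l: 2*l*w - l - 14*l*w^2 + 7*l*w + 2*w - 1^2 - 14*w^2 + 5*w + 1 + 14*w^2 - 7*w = l*(-14*w^2 + 9*w - 1)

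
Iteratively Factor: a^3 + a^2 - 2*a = (a - 1)*(a^2 + 2*a) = a*(a - 1)*(a + 2)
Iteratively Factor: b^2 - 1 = (b + 1)*(b - 1)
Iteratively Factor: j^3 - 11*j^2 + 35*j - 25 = (j - 5)*(j^2 - 6*j + 5) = (j - 5)*(j - 1)*(j - 5)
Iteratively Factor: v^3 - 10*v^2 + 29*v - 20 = (v - 1)*(v^2 - 9*v + 20) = (v - 4)*(v - 1)*(v - 5)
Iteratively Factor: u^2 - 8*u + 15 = (u - 5)*(u - 3)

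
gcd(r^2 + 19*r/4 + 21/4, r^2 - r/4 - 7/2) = r + 7/4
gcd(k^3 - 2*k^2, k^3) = k^2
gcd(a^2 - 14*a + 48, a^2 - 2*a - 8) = 1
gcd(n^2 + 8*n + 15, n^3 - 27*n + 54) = 1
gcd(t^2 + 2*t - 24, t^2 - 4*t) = t - 4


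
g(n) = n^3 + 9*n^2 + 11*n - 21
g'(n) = 3*n^2 + 18*n + 11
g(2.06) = 48.59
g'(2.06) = 60.81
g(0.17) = -18.86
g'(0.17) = 14.15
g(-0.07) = -21.73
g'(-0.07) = 9.75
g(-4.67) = 22.06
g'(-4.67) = -7.63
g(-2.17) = -12.71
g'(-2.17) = -13.93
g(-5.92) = 21.82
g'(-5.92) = 9.58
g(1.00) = 0.00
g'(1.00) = 32.00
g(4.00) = 231.00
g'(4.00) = 131.00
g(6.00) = 585.00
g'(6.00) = 227.00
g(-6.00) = 21.00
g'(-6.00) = 11.00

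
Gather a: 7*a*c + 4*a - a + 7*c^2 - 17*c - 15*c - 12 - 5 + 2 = a*(7*c + 3) + 7*c^2 - 32*c - 15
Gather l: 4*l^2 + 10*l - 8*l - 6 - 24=4*l^2 + 2*l - 30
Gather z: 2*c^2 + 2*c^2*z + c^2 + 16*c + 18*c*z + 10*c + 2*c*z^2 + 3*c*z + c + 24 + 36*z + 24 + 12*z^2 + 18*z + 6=3*c^2 + 27*c + z^2*(2*c + 12) + z*(2*c^2 + 21*c + 54) + 54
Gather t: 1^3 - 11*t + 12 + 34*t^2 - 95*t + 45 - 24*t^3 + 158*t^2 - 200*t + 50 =-24*t^3 + 192*t^2 - 306*t + 108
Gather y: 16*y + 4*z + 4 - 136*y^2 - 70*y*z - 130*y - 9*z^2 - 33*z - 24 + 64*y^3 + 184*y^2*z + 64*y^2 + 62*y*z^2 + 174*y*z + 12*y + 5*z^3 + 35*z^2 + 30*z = 64*y^3 + y^2*(184*z - 72) + y*(62*z^2 + 104*z - 102) + 5*z^3 + 26*z^2 + z - 20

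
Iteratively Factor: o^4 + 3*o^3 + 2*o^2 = (o)*(o^3 + 3*o^2 + 2*o) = o^2*(o^2 + 3*o + 2) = o^2*(o + 2)*(o + 1)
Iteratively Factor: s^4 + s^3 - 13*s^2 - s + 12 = (s + 1)*(s^3 - 13*s + 12) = (s - 3)*(s + 1)*(s^2 + 3*s - 4) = (s - 3)*(s + 1)*(s + 4)*(s - 1)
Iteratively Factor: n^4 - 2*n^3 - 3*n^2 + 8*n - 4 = (n - 2)*(n^3 - 3*n + 2) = (n - 2)*(n - 1)*(n^2 + n - 2) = (n - 2)*(n - 1)*(n + 2)*(n - 1)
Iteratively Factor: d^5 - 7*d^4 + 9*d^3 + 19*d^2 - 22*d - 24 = (d - 2)*(d^4 - 5*d^3 - d^2 + 17*d + 12) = (d - 2)*(d + 1)*(d^3 - 6*d^2 + 5*d + 12) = (d - 2)*(d + 1)^2*(d^2 - 7*d + 12) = (d - 3)*(d - 2)*(d + 1)^2*(d - 4)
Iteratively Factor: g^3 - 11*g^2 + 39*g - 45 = (g - 5)*(g^2 - 6*g + 9) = (g - 5)*(g - 3)*(g - 3)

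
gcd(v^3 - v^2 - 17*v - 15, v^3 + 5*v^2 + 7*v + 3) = v^2 + 4*v + 3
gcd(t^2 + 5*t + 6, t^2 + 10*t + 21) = t + 3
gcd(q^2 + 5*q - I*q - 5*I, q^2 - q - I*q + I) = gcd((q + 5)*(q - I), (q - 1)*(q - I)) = q - I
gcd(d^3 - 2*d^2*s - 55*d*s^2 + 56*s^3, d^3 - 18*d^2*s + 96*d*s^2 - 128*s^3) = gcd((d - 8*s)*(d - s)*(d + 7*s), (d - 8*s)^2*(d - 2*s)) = -d + 8*s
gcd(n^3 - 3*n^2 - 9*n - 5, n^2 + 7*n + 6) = n + 1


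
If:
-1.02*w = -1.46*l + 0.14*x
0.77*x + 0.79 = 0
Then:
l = 0.698630136986301*w - 0.0983810709838107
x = -1.03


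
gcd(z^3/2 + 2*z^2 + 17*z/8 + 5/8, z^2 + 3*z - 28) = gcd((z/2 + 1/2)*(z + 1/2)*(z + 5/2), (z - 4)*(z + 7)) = 1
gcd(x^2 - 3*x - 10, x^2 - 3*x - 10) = x^2 - 3*x - 10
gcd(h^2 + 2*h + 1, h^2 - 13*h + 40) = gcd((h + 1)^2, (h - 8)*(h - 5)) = 1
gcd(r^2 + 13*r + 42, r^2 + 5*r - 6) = r + 6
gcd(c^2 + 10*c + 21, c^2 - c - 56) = c + 7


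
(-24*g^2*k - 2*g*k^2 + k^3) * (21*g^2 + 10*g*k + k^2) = -504*g^4*k - 282*g^3*k^2 - 23*g^2*k^3 + 8*g*k^4 + k^5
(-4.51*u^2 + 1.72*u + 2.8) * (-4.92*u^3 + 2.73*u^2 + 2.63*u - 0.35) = 22.1892*u^5 - 20.7747*u^4 - 20.9417*u^3 + 13.7461*u^2 + 6.762*u - 0.98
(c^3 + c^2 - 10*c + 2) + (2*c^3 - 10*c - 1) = 3*c^3 + c^2 - 20*c + 1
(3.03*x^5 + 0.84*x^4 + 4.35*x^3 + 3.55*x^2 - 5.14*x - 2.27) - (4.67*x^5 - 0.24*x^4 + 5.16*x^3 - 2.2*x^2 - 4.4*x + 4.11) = -1.64*x^5 + 1.08*x^4 - 0.81*x^3 + 5.75*x^2 - 0.739999999999999*x - 6.38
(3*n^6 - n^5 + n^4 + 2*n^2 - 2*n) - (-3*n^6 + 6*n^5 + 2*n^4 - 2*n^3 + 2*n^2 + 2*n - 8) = 6*n^6 - 7*n^5 - n^4 + 2*n^3 - 4*n + 8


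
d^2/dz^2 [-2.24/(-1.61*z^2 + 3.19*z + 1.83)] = (11.612608*z^2 - 23.008832*z - 2.24*(3.22*z - 3.19)*(6.44*z - 6.38) - 13.199424)/(-1.61*z^2 + 3.19*z + 1.83)^3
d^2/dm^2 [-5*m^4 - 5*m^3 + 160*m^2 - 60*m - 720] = -60*m^2 - 30*m + 320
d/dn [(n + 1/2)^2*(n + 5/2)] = (2*n + 1)*(6*n + 11)/4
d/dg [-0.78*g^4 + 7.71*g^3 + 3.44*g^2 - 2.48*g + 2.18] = -3.12*g^3 + 23.13*g^2 + 6.88*g - 2.48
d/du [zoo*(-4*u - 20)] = zoo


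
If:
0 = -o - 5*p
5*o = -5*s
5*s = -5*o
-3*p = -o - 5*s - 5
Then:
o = 25/17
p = -5/17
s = -25/17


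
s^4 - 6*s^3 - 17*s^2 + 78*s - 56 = (s - 7)*(s - 2)*(s - 1)*(s + 4)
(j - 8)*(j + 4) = j^2 - 4*j - 32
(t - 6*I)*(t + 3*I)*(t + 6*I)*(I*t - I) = I*t^4 - 3*t^3 - I*t^3 + 3*t^2 + 36*I*t^2 - 108*t - 36*I*t + 108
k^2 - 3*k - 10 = (k - 5)*(k + 2)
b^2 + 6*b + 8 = (b + 2)*(b + 4)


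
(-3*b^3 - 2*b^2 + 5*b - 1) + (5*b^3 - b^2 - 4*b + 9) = 2*b^3 - 3*b^2 + b + 8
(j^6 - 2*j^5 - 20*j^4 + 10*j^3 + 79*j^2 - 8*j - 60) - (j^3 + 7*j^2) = j^6 - 2*j^5 - 20*j^4 + 9*j^3 + 72*j^2 - 8*j - 60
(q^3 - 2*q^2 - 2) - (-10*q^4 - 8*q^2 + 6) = 10*q^4 + q^3 + 6*q^2 - 8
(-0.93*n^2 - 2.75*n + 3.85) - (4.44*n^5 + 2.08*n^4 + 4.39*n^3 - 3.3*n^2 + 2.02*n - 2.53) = -4.44*n^5 - 2.08*n^4 - 4.39*n^3 + 2.37*n^2 - 4.77*n + 6.38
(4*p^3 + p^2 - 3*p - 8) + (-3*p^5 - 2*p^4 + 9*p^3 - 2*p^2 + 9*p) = -3*p^5 - 2*p^4 + 13*p^3 - p^2 + 6*p - 8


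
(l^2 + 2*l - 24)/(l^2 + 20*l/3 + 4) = 3*(l - 4)/(3*l + 2)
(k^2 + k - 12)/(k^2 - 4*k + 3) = (k + 4)/(k - 1)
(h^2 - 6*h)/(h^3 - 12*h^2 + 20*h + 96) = h/(h^2 - 6*h - 16)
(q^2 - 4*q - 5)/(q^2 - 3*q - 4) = (q - 5)/(q - 4)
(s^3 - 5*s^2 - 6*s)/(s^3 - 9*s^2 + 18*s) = (s + 1)/(s - 3)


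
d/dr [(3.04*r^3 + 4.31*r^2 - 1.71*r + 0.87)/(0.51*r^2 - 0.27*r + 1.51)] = (1.5504*r^4 - 1.6416*r^3 + 13.4796*r^2 + 12.1288*r - 2.3472)/(0.2601*r^4 - 0.2754*r^3 + 1.6131*r^2 - 0.8154*r + 2.2801)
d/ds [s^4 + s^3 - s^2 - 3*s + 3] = 4*s^3 + 3*s^2 - 2*s - 3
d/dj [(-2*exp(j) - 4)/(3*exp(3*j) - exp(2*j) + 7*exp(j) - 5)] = 2*((exp(j) + 2)*(9*exp(2*j) - 2*exp(j) + 7) - 3*exp(3*j) + exp(2*j) - 7*exp(j) + 5)*exp(j)/(3*exp(3*j) - exp(2*j) + 7*exp(j) - 5)^2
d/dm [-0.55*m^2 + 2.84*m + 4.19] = 2.84 - 1.1*m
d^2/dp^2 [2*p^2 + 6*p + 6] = 4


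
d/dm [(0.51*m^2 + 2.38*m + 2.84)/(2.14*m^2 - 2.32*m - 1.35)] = (-6.2764*m^2 - 13.5322*m + 3.3758)/(4.5796*m^4 - 9.9296*m^3 - 0.395600000000001*m^2 + 6.264*m + 1.8225)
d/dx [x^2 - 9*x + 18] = 2*x - 9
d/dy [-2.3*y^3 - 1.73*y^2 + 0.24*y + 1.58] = -6.9*y^2 - 3.46*y + 0.24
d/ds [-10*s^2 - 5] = -20*s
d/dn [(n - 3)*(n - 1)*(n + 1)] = 3*n^2 - 6*n - 1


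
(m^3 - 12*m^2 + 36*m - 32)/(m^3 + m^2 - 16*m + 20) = (m - 8)/(m + 5)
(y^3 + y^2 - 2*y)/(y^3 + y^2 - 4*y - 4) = y*(y - 1)/(y^2 - y - 2)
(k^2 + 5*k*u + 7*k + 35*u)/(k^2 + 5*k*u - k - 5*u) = (k + 7)/(k - 1)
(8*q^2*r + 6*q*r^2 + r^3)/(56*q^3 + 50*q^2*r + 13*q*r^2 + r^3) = r/(7*q + r)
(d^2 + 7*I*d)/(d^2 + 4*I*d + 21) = d/(d - 3*I)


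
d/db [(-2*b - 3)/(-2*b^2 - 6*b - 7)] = 2*(2*b^2 + 6*b - (2*b + 3)^2 + 7)/(2*b^2 + 6*b + 7)^2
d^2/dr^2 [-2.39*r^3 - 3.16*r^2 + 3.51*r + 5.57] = -14.34*r - 6.32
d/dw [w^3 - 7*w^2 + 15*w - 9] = 3*w^2 - 14*w + 15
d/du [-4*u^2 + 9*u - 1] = 9 - 8*u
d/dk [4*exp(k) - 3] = 4*exp(k)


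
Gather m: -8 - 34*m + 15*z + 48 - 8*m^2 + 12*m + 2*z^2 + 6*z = -8*m^2 - 22*m + 2*z^2 + 21*z + 40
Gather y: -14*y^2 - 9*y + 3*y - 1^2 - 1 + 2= -14*y^2 - 6*y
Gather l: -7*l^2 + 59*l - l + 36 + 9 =-7*l^2 + 58*l + 45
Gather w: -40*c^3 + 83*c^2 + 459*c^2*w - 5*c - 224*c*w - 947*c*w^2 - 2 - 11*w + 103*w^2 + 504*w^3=-40*c^3 + 83*c^2 - 5*c + 504*w^3 + w^2*(103 - 947*c) + w*(459*c^2 - 224*c - 11) - 2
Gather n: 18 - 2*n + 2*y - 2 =-2*n + 2*y + 16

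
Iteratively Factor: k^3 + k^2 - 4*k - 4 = (k + 2)*(k^2 - k - 2) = (k - 2)*(k + 2)*(k + 1)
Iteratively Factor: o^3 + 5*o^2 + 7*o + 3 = (o + 1)*(o^2 + 4*o + 3) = (o + 1)*(o + 3)*(o + 1)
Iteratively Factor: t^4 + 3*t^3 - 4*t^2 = (t)*(t^3 + 3*t^2 - 4*t) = t*(t - 1)*(t^2 + 4*t) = t^2*(t - 1)*(t + 4)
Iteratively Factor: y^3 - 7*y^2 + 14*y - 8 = (y - 1)*(y^2 - 6*y + 8) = (y - 2)*(y - 1)*(y - 4)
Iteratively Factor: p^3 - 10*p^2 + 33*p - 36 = (p - 4)*(p^2 - 6*p + 9) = (p - 4)*(p - 3)*(p - 3)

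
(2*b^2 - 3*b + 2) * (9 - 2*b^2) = -4*b^4 + 6*b^3 + 14*b^2 - 27*b + 18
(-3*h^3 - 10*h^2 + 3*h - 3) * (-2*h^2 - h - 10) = 6*h^5 + 23*h^4 + 34*h^3 + 103*h^2 - 27*h + 30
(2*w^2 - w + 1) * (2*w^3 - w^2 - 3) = 4*w^5 - 4*w^4 + 3*w^3 - 7*w^2 + 3*w - 3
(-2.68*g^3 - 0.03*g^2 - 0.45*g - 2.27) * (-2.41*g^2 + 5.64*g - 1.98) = 6.4588*g^5 - 15.0429*g^4 + 6.2217*g^3 + 2.9921*g^2 - 11.9118*g + 4.4946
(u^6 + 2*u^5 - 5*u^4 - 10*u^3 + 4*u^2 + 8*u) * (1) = u^6 + 2*u^5 - 5*u^4 - 10*u^3 + 4*u^2 + 8*u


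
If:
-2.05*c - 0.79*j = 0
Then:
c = -0.385365853658537*j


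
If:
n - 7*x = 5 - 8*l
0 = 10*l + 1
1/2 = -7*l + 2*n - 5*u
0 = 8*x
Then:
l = -1/10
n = 29/5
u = 59/25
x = 0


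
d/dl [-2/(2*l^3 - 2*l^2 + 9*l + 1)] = 2*(6*l^2 - 4*l + 9)/(2*l^3 - 2*l^2 + 9*l + 1)^2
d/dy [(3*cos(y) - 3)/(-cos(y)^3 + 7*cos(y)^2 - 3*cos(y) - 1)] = 6*(-cos(y)^3 + 5*cos(y)^2 - 7*cos(y) + 2)*sin(y)/(cos(y)^3 - 7*cos(y)^2 + 3*cos(y) + 1)^2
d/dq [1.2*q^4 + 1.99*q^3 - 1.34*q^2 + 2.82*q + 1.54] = 4.8*q^3 + 5.97*q^2 - 2.68*q + 2.82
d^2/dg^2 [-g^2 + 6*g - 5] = -2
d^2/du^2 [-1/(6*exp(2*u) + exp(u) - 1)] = (-2*(12*exp(u) + 1)^2*exp(u) + (24*exp(u) + 1)*(6*exp(2*u) + exp(u) - 1))*exp(u)/(6*exp(2*u) + exp(u) - 1)^3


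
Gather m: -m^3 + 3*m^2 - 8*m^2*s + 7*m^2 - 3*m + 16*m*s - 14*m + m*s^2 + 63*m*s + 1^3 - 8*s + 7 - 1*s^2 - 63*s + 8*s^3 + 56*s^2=-m^3 + m^2*(10 - 8*s) + m*(s^2 + 79*s - 17) + 8*s^3 + 55*s^2 - 71*s + 8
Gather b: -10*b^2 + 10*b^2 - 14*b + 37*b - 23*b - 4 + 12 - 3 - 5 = 0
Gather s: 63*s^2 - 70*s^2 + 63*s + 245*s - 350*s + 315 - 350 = -7*s^2 - 42*s - 35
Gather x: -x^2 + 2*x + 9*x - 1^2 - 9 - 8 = -x^2 + 11*x - 18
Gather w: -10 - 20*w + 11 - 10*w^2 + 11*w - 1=-10*w^2 - 9*w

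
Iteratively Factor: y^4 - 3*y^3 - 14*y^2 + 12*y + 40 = (y + 2)*(y^3 - 5*y^2 - 4*y + 20) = (y - 5)*(y + 2)*(y^2 - 4) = (y - 5)*(y - 2)*(y + 2)*(y + 2)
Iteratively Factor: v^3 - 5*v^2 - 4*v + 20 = (v + 2)*(v^2 - 7*v + 10) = (v - 2)*(v + 2)*(v - 5)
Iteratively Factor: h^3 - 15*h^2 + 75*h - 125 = (h - 5)*(h^2 - 10*h + 25) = (h - 5)^2*(h - 5)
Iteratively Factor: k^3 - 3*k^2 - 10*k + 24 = (k + 3)*(k^2 - 6*k + 8) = (k - 4)*(k + 3)*(k - 2)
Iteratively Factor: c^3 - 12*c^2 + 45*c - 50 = (c - 5)*(c^2 - 7*c + 10) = (c - 5)*(c - 2)*(c - 5)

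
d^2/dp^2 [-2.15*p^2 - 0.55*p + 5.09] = -4.30000000000000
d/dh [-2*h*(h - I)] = -4*h + 2*I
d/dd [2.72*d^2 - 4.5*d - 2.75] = 5.44*d - 4.5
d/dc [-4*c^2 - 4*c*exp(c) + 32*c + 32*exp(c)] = -4*c*exp(c) - 8*c + 28*exp(c) + 32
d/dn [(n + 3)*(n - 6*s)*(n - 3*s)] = 3*n^2 - 18*n*s + 6*n + 18*s^2 - 27*s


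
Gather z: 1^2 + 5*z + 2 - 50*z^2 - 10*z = -50*z^2 - 5*z + 3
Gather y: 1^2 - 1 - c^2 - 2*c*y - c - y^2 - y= -c^2 - c - y^2 + y*(-2*c - 1)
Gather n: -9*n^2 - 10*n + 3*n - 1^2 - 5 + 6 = -9*n^2 - 7*n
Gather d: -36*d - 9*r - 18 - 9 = -36*d - 9*r - 27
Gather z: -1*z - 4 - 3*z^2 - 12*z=-3*z^2 - 13*z - 4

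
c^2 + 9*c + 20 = (c + 4)*(c + 5)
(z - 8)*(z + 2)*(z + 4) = z^3 - 2*z^2 - 40*z - 64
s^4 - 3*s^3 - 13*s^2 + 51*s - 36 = (s - 3)^2*(s - 1)*(s + 4)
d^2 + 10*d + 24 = (d + 4)*(d + 6)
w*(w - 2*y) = w^2 - 2*w*y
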